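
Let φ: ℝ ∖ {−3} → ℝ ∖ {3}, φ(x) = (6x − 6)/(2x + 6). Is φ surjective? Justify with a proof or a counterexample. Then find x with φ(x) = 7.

-6

For any y ≠ 3, solving y(2x + 6) = 6x − 6 for x gives a well-defined x ≠ −3. So φ is surjective.
Solving φ(x) = 7: cross-multiplying gives 6x − 6 = 7(2x + 6), which rearranges to −8x = 48, so x = −6.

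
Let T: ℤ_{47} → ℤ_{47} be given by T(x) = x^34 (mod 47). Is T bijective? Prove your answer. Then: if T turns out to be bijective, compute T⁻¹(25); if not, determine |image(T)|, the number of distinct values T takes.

24

T(23): Repeated squaring mod 47: 23^1 ≡ 23, 23^2 ≡ 23² = 529 ≡ 12, 23^4 ≡ 12² = 144 ≡ 3, 23^8 ≡ 3² = 9, 23^16 ≡ 9² = 81 ≡ 34, 23^32 ≡ 34² = 1156 ≡ 28. Since 34 = 32 + 2, 23^34 ≡ 28·12: 28·12 = 336 ≡ 7. So 23^34 ≡ 7 (mod 47).
T(24): Repeated squaring mod 47: 24^1 ≡ 24, 24^2 ≡ 24² = 576 ≡ 12, 24^4 ≡ 12² = 144 ≡ 3, 24^8 ≡ 3² = 9, 24^16 ≡ 9² = 81 ≡ 34, 24^32 ≡ 34² = 1156 ≡ 28. Since 34 = 32 + 2, 24^34 ≡ 28·12: 28·12 = 336 ≡ 7. So 24^34 ≡ 7 (mod 47).
So T(23) = T(24) = 7 while 23 ≠ 24, hence T is not injective, hence not bijective.
Since T is not bijective, we determine |image(T)|. Computing x^34 mod 47 for each x (by repeated squaring, reducing mod 47 at every step), the values T(0), T(1), …, T(46) are: 0, 1, 27, 4, 24, 34, 14, 36, 37, 16, 25, 8, 2, 21, 32, 42, 12, 6, 9, 18, 17, 3, 28, 7, 7, 28, 3, 17, 18, 9, 6, 12, 42, 32, 21, 2, 8, 25, 16, 37, 36, 14, 34, 24, 4, 27, 1.
The distinct values are {0, 1, 2, 3, 4, 6, 7, 8, 9, 12, 14, 16, 17, 18, 21, 24, 25, 27, 28, 32, 34, 36, 37, 42}; there are 24 of them.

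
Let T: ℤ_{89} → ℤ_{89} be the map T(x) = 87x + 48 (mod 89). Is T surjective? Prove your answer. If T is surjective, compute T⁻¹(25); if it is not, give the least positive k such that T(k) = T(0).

Recall that surjectivity means every element of the codomain has a preimage under T.
Since gcd(87, 89) = 1, 87 is invertible modulo 89. Euclid's algorithm: 89 = 1·87 + 2, 87 = 43·2 + 1; back-substituting gives 1 = 44·87 − 43·89, so 87⁻¹ ≡ 44 (mod 89).
Then y ↦ 44(y − 48) is a two-sided inverse to T, so every y ∈ ℤ_{89} has a preimage.
Therefore T is surjective.
Since T is surjective, we compute T⁻¹(25): solve 87x + 48 ≡ 25 (mod 89), i.e. 87x ≡ 66 (mod 89).
Multiplying by 87⁻¹ = 44 gives x ≡ 44·66 = 2904 = 32·89 + 56 ≡ 56 (mod 89).
Check: T(56) = 87·56 + 48 = 4920 = 55·89 + 25 ≡ 25 (mod 89).

56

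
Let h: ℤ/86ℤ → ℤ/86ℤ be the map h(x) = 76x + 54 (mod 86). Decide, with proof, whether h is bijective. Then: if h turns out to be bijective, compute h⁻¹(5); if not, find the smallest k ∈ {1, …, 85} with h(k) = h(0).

43

We have gcd(76, 86) = 2 > 1. Taking u = 0 and v = 43: h(0) = 54 and h(43) = 76·43 + 54 = 3322 ≡ 54 (mod 86).
So h(0) = h(43) while 0 ≠ 43, therefore h is not injective, hence not bijective.
Since h is not bijective, we find the least positive k with h(k) = h(0): this means 76k ≡ 0 (mod 86), i.e. 86 ∣ 76k. Since gcd(76, 86) = 2, dividing through by 2 this holds exactly when 43 ∣ 38k, and as gcd(38, 43) = 1, exactly when 43 ∣ k.
The smallest positive such k is 43.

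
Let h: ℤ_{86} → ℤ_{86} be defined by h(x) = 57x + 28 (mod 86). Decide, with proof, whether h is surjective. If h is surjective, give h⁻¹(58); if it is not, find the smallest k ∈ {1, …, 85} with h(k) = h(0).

82

Recall that surjectivity means every element of the codomain has a preimage under h.
Since gcd(57, 86) = 1, 57 is invertible modulo 86. Euclid's algorithm: 86 = 1·57 + 29, 57 = 1·29 + 28, 29 = 1·28 + 1; back-substituting gives 1 = 83·57 − 55·86, so 57⁻¹ ≡ 83 (mod 86).
Then y ↦ 83(y − 28) is a two-sided inverse to h, so every y ∈ ℤ_{86} has a preimage.
Thus h is surjective.
Since h is surjective, we compute h⁻¹(58): solve 57x + 28 ≡ 58 (mod 86), i.e. 57x ≡ 30 (mod 86).
Multiplying by 57⁻¹ = 83 gives x ≡ 83·30 = 2490 = 28·86 + 82 ≡ 82 (mod 86).
Check: h(82) = 57·82 + 28 = 4702 = 54·86 + 58 ≡ 58 (mod 86).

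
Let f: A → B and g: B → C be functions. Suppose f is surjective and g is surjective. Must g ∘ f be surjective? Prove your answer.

surjective

Let c ∈ C. Since g is surjective, there is b ∈ B with g(b) = c. Since f is surjective, there is a ∈ A with f(a) = b.
Then (g ∘ f)(a) = g(b) = c. So g ∘ f is surjective.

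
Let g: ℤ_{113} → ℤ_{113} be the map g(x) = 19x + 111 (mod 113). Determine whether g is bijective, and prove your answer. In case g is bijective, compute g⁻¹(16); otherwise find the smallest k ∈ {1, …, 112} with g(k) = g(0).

108

If g(s) = g(t), then 19s ≡ 19t (mod 113). Because gcd(19, 113) = 1, we may cancel 19 to get s ≡ t (mod 113).
We now compute 19⁻¹ mod 113 explicitly. Euclid's algorithm: 113 = 5·19 + 18, 19 = 1·18 + 1; back-substituting gives 1 = 6·19 − 1·113, so 19⁻¹ ≡ 6 (mod 113).
Then y ↦ 6(y − 111) is a two-sided inverse to g, so every y ∈ ℤ_{113} has a preimage.
So g is bijective.
Since g is bijective, we compute g⁻¹(16): solve 19x + 111 ≡ 16 (mod 113), i.e. 19x ≡ 18 (mod 113).
Multiplying by 19⁻¹ = 6 gives x ≡ 6·18 = 108 ≡ 108 (mod 113).
Check: g(108) = 19·108 + 111 = 2163 = 19·113 + 16 ≡ 16 (mod 113).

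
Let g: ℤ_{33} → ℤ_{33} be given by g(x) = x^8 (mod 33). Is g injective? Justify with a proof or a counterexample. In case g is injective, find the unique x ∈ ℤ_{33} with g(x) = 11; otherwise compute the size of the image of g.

12

g(4): Repeated squaring mod 33: 4^1 ≡ 4, 4^2 ≡ 4² = 16, 4^4 ≡ 16² = 256 ≡ 25, 4^8 ≡ 25² = 625 ≡ 31. So 4^8 ≡ 31 (mod 33).
g(7): Repeated squaring mod 33: 7^1 ≡ 7, 7^2 ≡ 7² = 49 ≡ 16, 7^4 ≡ 16² = 256 ≡ 25, 7^8 ≡ 25² = 625 ≡ 31. So 7^8 ≡ 31 (mod 33).
So g(4) = g(7) = 31 while 4 ≠ 7, therefore g is not injective.
Since g is not injective, we determine |image(g)|. Computing x^8 mod 33 for each x (by repeated squaring, reducing mod 33 at every step), the values g(0), g(1), …, g(32) are: 0, 1, 25, 27, 31, 4, 15, 31, 16, 3, 1, 22, 12, 25, 16, 9, 4, 4, 9, 16, 25, 12, 22, 1, 3, 16, 31, 15, 4, 31, 27, 25, 1.
The distinct values are {0, 1, 3, 4, 9, 12, 15, 16, 22, 25, 27, 31}; there are 12 of them.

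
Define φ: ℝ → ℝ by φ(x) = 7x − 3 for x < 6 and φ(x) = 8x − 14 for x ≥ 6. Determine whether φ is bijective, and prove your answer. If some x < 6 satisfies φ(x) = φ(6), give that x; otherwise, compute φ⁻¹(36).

37/7

Both pieces are strictly increasing (slopes 7 and 8), so each is injective on its own interval.
The left piece maps (−∞, 6) onto (−∞, 39); the right piece maps [6, ∞) onto [34, ∞).
These images overlap. In particular φ(6) = 34 (right piece), and solving 7x − 3 = 34 on the left piece gives x = 37/7 < 6.
So φ(37/7) = φ(6) with 37/7 ≠ 6, and φ is not injective, hence not bijective. This x = 37/7 is the requested value below 6.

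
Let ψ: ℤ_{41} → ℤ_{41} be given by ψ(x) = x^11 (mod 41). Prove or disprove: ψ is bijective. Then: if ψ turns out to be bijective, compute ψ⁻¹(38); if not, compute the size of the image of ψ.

14

Since 41 is prime, the nonzero elements of ℤ_{41} form a cyclic group of order 40.
As gcd(11, 40) = 1, raising to the 11th power is a bijection on this group: if a^11 ≡ b^11 then (ab^{−1})^11 = 1, and the only element of order dividing gcd(11, 40) = 1 is 1, so a = b.
With ψ(0) = 0 this makes ψ injective on all of ℤ_{41}, hence bijective (finite equal-size domain and codomain). In particular ψ is bijective.
Since ψ is bijective, we find the preimage of 38. The inverse of x ↦ x^11 on (ℤ_{41})^× is x ↦ x^11, because 11·11 = 121 = 3·40 + 1 ≡ 1 (mod 40) and x^{40} = 1 for x ≠ 0 (Fermat). So ψ⁻¹(38) = 38^11 mod 41.
Repeated squaring mod 41: 38^1 ≡ 38, 38^2 ≡ 38² = 1444 ≡ 9, 38^4 ≡ 9² = 81 ≡ 40, 38^8 ≡ 40² = 1600 ≡ 1. Since 11 = 8 + 2 + 1, 38^11 ≡ 1·9·38: 1·9 = 9, then 9·38 = 342 ≡ 14. So 38^11 ≡ 14 (mod 41).
Hence ψ⁻¹(38) = 14.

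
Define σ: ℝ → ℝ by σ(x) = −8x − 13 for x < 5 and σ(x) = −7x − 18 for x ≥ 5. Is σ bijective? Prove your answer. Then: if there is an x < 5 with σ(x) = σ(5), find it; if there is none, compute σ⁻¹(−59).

Both pieces are strictly decreasing (slopes −8 and −7), so each is injective on its own interval.
The left piece maps (−∞, 5) onto (−53, ∞); the right piece maps [5, ∞) onto (−∞, −53].
Since −53 = −53, the images partition ℝ: σ is injective and surjective, hence bijective.
Because the two images are disjoint, no x < 5 has σ(x) = σ(5), so we compute σ⁻¹(−59): −59 lies in (−∞, −53], so solve −7x − 18 = −59: x = (−59 + 18)/(−7) = 41/7.

41/7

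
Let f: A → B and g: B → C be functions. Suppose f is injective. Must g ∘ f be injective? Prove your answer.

No. Take A = B = C = {0, 1}, f = identity (injective), and g(x) = 0 for every x.
Then (g ∘ f)(0) = 0 = (g ∘ f)(1) with 0 ≠ 1, so g ∘ f is not injective.

not injective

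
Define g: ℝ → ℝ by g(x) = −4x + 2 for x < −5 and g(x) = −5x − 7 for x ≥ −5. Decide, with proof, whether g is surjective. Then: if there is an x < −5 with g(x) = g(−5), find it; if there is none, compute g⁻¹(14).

-21/5

Both pieces are strictly decreasing (slopes −4 and −5), so each is injective on its own interval.
The left piece maps (−∞, −5) onto (22, ∞); the right piece maps [−5, ∞) onto (−∞, 18].
The union (22, ∞) ∪ (−∞, 18] omits the interval between 22 and 18; in particular 22 has no preimage. So g is not surjective.
Because the two images are disjoint, no x < −5 has g(x) = g(−5), so we compute g⁻¹(14): 14 lies in (−∞, 18], so solve −5x − 7 = 14: x = (14 + 7)/(−5) = −21/5.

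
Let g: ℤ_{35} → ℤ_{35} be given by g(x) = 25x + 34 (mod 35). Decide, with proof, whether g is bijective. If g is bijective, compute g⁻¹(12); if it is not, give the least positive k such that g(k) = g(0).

7

Recall that g is injective when g(s) = g(t) forces s = t.
We have gcd(25, 35) = 5 > 1. Taking s = 0 and t = 7: g(0) = 34 and g(7) = 25·7 + 34 = 209 ≡ 34 (mod 35).
So g(0) = g(7) while 0 ≠ 7, so g is not injective, hence not bijective.
Since g is not bijective, we find the least positive k with g(k) = g(0): this means 25k ≡ 0 (mod 35), i.e. 35 ∣ 25k. Since gcd(25, 35) = 5, dividing through by 5 this holds exactly when 7 ∣ 5k, and as gcd(5, 7) = 1, exactly when 7 ∣ k.
The smallest positive such k is 7.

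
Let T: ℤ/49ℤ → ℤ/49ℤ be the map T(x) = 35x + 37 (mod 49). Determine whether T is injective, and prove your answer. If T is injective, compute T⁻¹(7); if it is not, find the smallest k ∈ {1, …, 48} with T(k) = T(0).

We have gcd(35, 49) = 7 > 1. Taking a = 0 and b = 7: T(0) = 37 and T(7) = 35·7 + 37 = 282 ≡ 37 (mod 49).
So T(0) = T(7) while 0 ≠ 7, thus T is not injective.
Since T is not injective, we find the least positive k with T(k) = T(0): this means 35k ≡ 0 (mod 49), i.e. 49 ∣ 35k. Since gcd(35, 49) = 7, dividing through by 7 this holds exactly when 7 ∣ 5k, and as gcd(5, 7) = 1, exactly when 7 ∣ k.
The smallest positive such k is 7.

7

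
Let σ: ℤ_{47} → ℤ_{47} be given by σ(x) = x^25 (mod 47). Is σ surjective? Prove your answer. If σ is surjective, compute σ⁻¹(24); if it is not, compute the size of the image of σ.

27

Since 47 is prime, the nonzero elements of ℤ_{47} form a cyclic group of order 46.
As gcd(25, 46) = 1, raising to the 25th power is a bijection on this group: if s^25 ≡ t^25 then (st^{−1})^25 = 1, and the only element of order dividing gcd(25, 46) = 1 is 1, so s = t.
With σ(0) = 0 this makes σ injective on all of ℤ_{47}, hence bijective (finite equal-size domain and codomain). In particular σ is surjective.
Since σ is surjective, we find the preimage of 24. The inverse of x ↦ x^25 on (ℤ_{47})^× is x ↦ x^35, because 25·35 = 875 = 19·46 + 1 ≡ 1 (mod 46) and x^{46} = 1 for x ≠ 0 (Fermat). So σ⁻¹(24) = 24^35 mod 47.
Repeated squaring mod 47: 24^1 ≡ 24, 24^2 ≡ 24² = 576 ≡ 12, 24^4 ≡ 12² = 144 ≡ 3, 24^8 ≡ 3² = 9, 24^16 ≡ 9² = 81 ≡ 34, 24^32 ≡ 34² = 1156 ≡ 28. Since 35 = 32 + 2 + 1, 24^35 ≡ 28·12·24: 28·12 = 336 ≡ 7, then 7·24 = 168 ≡ 27. So 24^35 ≡ 27 (mod 47).
Hence σ⁻¹(24) = 27.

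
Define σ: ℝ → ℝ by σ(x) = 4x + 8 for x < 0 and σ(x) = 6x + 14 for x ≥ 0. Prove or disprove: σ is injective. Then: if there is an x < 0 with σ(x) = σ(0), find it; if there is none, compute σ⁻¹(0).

-2

Both pieces are strictly increasing (slopes 4 and 6), so each is injective on its own interval.
The left piece maps (−∞, 0) onto (−∞, 8); the right piece maps [0, ∞) onto [14, ∞).
These images are disjoint, so no value is attained by both pieces. Hence σ is injective.
Because the two images are disjoint, no x < 0 has σ(x) = σ(0), so we compute σ⁻¹(0): 0 lies in (−∞, 8), so solve 4x + 8 = 0: x = (0 − 8)/4 = −2.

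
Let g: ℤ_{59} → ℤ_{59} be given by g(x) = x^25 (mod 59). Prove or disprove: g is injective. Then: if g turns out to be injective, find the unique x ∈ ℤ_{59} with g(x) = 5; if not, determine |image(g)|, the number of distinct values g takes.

9

Since 59 is prime, the nonzero elements of ℤ_{59} form a cyclic group of order 58.
As gcd(25, 58) = 1, raising to the 25th power is a bijection on this group: if u^25 ≡ v^25 then (uv^{−1})^25 = 1, and the only element of order dividing gcd(25, 58) = 1 is 1, so u = v.
With g(0) = 0 this makes g injective on all of ℤ_{59}, hence bijective (finite equal-size domain and codomain). In particular g is injective.
Since g is injective, we find the preimage of 5. The inverse of x ↦ x^25 on (ℤ_{59})^× is x ↦ x^7, because 25·7 = 175 = 3·58 + 1 ≡ 1 (mod 58) and x^{58} = 1 for x ≠ 0 (Fermat). So g⁻¹(5) = 5^7 mod 59.
Repeated squaring mod 59: 5^1 ≡ 5, 5^2 ≡ 5² = 25, 5^4 ≡ 25² = 625 ≡ 35. Since 7 = 4 + 2 + 1, 5^7 ≡ 35·25·5: 35·25 = 875 ≡ 49, then 49·5 = 245 ≡ 9. So 5^7 ≡ 9 (mod 59).
Hence g⁻¹(5) = 9.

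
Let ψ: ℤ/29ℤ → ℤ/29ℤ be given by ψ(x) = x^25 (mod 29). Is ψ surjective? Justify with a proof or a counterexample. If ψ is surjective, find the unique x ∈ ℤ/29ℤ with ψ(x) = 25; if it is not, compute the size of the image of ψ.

16

Since 29 is prime, the nonzero elements of ℤ/29ℤ form a cyclic group of order 28.
As gcd(25, 28) = 1, raising to the 25th power is a bijection on this group: if s^25 ≡ t^25 then (st^{−1})^25 = 1, and the only element of order dividing gcd(25, 28) = 1 is 1, so s = t.
With ψ(0) = 0 this makes ψ injective on all of ℤ/29ℤ, hence bijective (finite equal-size domain and codomain). In particular ψ is surjective.
Since ψ is surjective, we find the preimage of 25. The inverse of x ↦ x^25 on (ℤ/29ℤ)^× is x ↦ x^9, because 25·9 = 225 = 8·28 + 1 ≡ 1 (mod 28) and x^{28} = 1 for x ≠ 0 (Fermat). So ψ⁻¹(25) = 25^9 mod 29.
Repeated squaring mod 29: 25^1 ≡ 25, 25^2 ≡ 25² = 625 ≡ 16, 25^4 ≡ 16² = 256 ≡ 24, 25^8 ≡ 24² = 576 ≡ 25. Since 9 = 8 + 1, 25^9 ≡ 25·25: 25·25 = 625 ≡ 16. So 25^9 ≡ 16 (mod 29).
Hence ψ⁻¹(25) = 16.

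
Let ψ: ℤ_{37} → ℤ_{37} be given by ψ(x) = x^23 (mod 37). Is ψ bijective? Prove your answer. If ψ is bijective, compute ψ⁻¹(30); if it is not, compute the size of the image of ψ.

Since 37 is prime, the nonzero elements of ℤ_{37} form a cyclic group of order 36.
As gcd(23, 36) = 1, raising to the 23rd power is a bijection on this group: if u^23 ≡ v^23 then (uv^{−1})^23 = 1, and the only element of order dividing gcd(23, 36) = 1 is 1, so u = v.
With ψ(0) = 0 this makes ψ injective on all of ℤ_{37}, hence bijective (finite equal-size domain and codomain). In particular ψ is bijective.
Since ψ is bijective, we find the preimage of 30. The inverse of x ↦ x^23 on (ℤ_{37})^× is x ↦ x^11, because 23·11 = 253 = 7·36 + 1 ≡ 1 (mod 36) and x^{36} = 1 for x ≠ 0 (Fermat). So ψ⁻¹(30) = 30^11 mod 37.
Repeated squaring mod 37: 30^1 ≡ 30, 30^2 ≡ 30² = 900 ≡ 12, 30^4 ≡ 12² = 144 ≡ 33, 30^8 ≡ 33² = 1089 ≡ 16. Since 11 = 8 + 2 + 1, 30^11 ≡ 16·12·30: 16·12 = 192 ≡ 7, then 7·30 = 210 ≡ 25. So 30^11 ≡ 25 (mod 37).
Hence ψ⁻¹(30) = 25.

25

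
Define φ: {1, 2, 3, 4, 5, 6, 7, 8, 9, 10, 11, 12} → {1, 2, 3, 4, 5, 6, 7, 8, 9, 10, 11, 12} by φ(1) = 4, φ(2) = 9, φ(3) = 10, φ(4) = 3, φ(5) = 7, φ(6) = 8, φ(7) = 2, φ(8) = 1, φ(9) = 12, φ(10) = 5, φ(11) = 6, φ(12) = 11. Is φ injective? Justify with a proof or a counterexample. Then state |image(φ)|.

12

The values φ(1), …, φ(12) are 4, 9, 10, 3, 7, 8, 2, 1, 12, 5, 6, 11 — all distinct.
So φ(s) = φ(t) only when s = t, and φ is injective.
The image of φ is {1, 2, 3, 4, 5, 6, 7, 8, 9, 10, 11, 12}, which has 12 elements.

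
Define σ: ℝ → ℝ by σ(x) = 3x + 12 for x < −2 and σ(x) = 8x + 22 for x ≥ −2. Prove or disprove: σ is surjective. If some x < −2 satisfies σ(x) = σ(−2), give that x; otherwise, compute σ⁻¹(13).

-9/8

Both pieces are strictly increasing (slopes 3 and 8), so each is injective on its own interval.
The left piece maps (−∞, −2) onto (−∞, 6); the right piece maps [−2, ∞) onto [6, ∞).
These images together cover ℝ, so σ is surjective.
Because the two images are disjoint, no x < −2 has σ(x) = σ(−2), so we compute σ⁻¹(13): 13 lies in [6, ∞), so solve 8x + 22 = 13: x = (13 − 22)/8 = −9/8.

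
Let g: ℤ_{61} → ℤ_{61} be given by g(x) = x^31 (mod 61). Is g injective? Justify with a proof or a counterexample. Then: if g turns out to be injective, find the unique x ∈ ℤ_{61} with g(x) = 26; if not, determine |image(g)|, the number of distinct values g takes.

Since 61 is prime, the nonzero elements of ℤ_{61} form a cyclic group of order 60.
As gcd(31, 60) = 1, raising to the 31st power is a bijection on this group: if s^31 ≡ t^31 then (st^{−1})^31 = 1, and the only element of order dividing gcd(31, 60) = 1 is 1, so s = t.
With g(0) = 0 this makes g injective on all of ℤ_{61}, hence bijective (finite equal-size domain and codomain). In particular g is injective.
Since g is injective, we find the preimage of 26. The inverse of x ↦ x^31 on (ℤ_{61})^× is x ↦ x^31, because 31·31 = 961 = 16·60 + 1 ≡ 1 (mod 60) and x^{60} = 1 for x ≠ 0 (Fermat). So g⁻¹(26) = 26^31 mod 61.
Repeated squaring mod 61: 26^1 ≡ 26, 26^2 ≡ 26² = 676 ≡ 5, 26^4 ≡ 5² = 25, 26^8 ≡ 25² = 625 ≡ 15, 26^16 ≡ 15² = 225 ≡ 42. Since 31 = 16 + 8 + 4 + 2 + 1, 26^31 ≡ 42·15·25·5·26: 42·15 = 630 ≡ 20, then 20·25 = 500 ≡ 12, then 12·5 = 60, then 60·26 = 1560 ≡ 35. So 26^31 ≡ 35 (mod 61).
Hence g⁻¹(26) = 35.

35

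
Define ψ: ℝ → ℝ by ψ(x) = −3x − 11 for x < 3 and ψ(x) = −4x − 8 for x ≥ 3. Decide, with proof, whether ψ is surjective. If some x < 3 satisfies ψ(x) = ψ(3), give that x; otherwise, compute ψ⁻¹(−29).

Both pieces are strictly decreasing (slopes −3 and −4), so each is injective on its own interval.
The left piece maps (−∞, 3) onto (−20, ∞); the right piece maps [3, ∞) onto (−∞, −20].
These images together cover ℝ, so ψ is surjective.
Because the two images are disjoint, no x < 3 has ψ(x) = ψ(3), so we compute ψ⁻¹(−29): −29 lies in (−∞, −20], so solve −4x − 8 = −29: x = (−29 + 8)/(−4) = 21/4.

21/4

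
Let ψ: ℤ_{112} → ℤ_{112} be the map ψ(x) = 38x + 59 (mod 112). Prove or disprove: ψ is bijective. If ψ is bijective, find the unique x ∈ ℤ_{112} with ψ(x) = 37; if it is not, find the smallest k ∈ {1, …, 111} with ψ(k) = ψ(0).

We have gcd(38, 112) = 2 > 1. Taking a = 0 and b = 56: ψ(0) = 59 and ψ(56) = 38·56 + 59 = 2187 ≡ 59 (mod 112).
So ψ(0) = ψ(56) while 0 ≠ 56, therefore ψ is not injective, hence not bijective.
Since ψ is not bijective, we find the least positive k with ψ(k) = ψ(0): this means 38k ≡ 0 (mod 112), i.e. 112 ∣ 38k. Since gcd(38, 112) = 2, dividing through by 2 this holds exactly when 56 ∣ 19k, and as gcd(19, 56) = 1, exactly when 56 ∣ k.
The smallest positive such k is 56.

56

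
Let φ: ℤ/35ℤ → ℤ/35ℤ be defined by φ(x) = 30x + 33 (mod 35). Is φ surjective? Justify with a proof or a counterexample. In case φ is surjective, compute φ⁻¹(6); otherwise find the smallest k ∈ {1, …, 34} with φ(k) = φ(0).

7

Recall: surjectivity means every element of the codomain has a preimage under φ.
Since gcd(30, 35) = 5, we have 30x ≡ 0 (mod 5) for all x, so φ(x) ≡ 3 (mod 5).
But 0 ≢ 3 (mod 5), so 0 ∈ ℤ/35ℤ has no preimage. Therefore φ is not surjective.
Since φ is not surjective, we find the least positive k with φ(k) = φ(0): this means 30k ≡ 0 (mod 35), i.e. 35 ∣ 30k. Since gcd(30, 35) = 5, dividing through by 5 this holds exactly when 7 ∣ 6k, and as gcd(6, 7) = 1, exactly when 7 ∣ k.
The smallest positive such k is 7.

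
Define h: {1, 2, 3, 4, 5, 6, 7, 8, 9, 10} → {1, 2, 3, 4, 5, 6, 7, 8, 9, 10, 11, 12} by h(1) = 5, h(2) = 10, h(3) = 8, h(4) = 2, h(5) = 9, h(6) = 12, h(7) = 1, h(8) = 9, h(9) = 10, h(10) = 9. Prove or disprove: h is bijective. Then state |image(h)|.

h(5) = 9 = h(8) with 5 ≠ 8, so h is not injective, hence not bijective.
The image of h is {1, 2, 5, 8, 9, 10, 12}, which has 7 elements.

7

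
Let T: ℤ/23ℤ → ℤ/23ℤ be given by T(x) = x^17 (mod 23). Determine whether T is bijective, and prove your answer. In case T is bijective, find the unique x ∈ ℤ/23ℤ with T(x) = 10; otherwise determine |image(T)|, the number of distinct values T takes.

15

Since 23 is prime, the nonzero elements of ℤ/23ℤ form a cyclic group of order 22.
As gcd(17, 22) = 1, raising to the 17th power is a bijection on this group: if u^17 ≡ v^17 then (uv^{−1})^17 = 1, and the only element of order dividing gcd(17, 22) = 1 is 1, so u = v.
With T(0) = 0 this makes T injective on all of ℤ/23ℤ, hence bijective (finite equal-size domain and codomain). In particular T is bijective.
Since T is bijective, we find the preimage of 10. The inverse of x ↦ x^17 on (ℤ/23ℤ)^× is x ↦ x^13, because 17·13 = 221 = 10·22 + 1 ≡ 1 (mod 22) and x^{22} = 1 for x ≠ 0 (Fermat). So T⁻¹(10) = 10^13 mod 23.
Repeated squaring mod 23: 10^1 ≡ 10, 10^2 ≡ 10² = 100 ≡ 8, 10^4 ≡ 8² = 64 ≡ 18, 10^8 ≡ 18² = 324 ≡ 2. Since 13 = 8 + 4 + 1, 10^13 ≡ 2·18·10: 2·18 = 36 ≡ 13, then 13·10 = 130 ≡ 15. So 10^13 ≡ 15 (mod 23).
Hence T⁻¹(10) = 15.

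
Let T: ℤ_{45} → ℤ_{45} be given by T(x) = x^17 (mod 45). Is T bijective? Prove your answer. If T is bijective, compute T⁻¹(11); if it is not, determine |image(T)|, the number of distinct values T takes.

35

T(0) = 0^17 = 0.
T(15): Repeated squaring mod 45: 15^1 ≡ 15, 15^2 ≡ 15² = 225 ≡ 0, 15^4 ≡ 0² = 0, 15^8 ≡ 0² = 0, 15^16 ≡ 0² = 0. Since 17 = 16 + 1, 15^17 ≡ 0·15: 0·15 = 0. So 15^17 ≡ 0 (mod 45).
So T(0) = T(15) = 0 while 0 ≠ 15, hence T is not injective, hence not bijective.
Since T is not bijective, we determine |image(T)|. Computing x^17 mod 45 for each x (by repeated squaring, reducing mod 45 at every step), the values T(0), T(1), …, T(44) are: 0, 1, 32, 18, 34, 20, 36, 22, 8, 9, 10, 41, 27, 43, 29, 0, 31, 17, 18, 19, 5, 36, 7, 38, 9, 40, 26, 27, 28, 14, 0, 16, 2, 18, 4, 35, 36, 37, 23, 9, 25, 11, 27, 13, 44.
The distinct values are {0, 1, 2, 4, 5, 7, 8, 9, 10, 11, 13, 14, 16, 17, 18, 19, 20, 22, 23, 25, 26, 27, 28, 29, 31, 32, 34, 35, 36, 37, 38, 40, 41, 43, 44}; there are 35 of them.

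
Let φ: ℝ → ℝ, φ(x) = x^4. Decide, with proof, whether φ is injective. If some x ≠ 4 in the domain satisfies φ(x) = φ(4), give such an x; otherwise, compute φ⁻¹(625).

φ(4) = 256 = (−4)^4 = φ(−4) (since 4 is even), with 4 ≠ −4. So φ is not injective.
For the follow-up, such an x exists: taking x = −4 ∈ ℝ gives φ(−4) = 256 = φ(4) with −4 ≠ 4.

-4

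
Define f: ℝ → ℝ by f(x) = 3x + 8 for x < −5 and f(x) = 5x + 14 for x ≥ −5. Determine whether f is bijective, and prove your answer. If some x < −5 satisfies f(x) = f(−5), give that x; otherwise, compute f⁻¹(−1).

Both pieces are strictly increasing (slopes 3 and 5), so each is injective on its own interval.
The left piece maps (−∞, −5) onto (−∞, −7); the right piece maps [−5, ∞) onto [−11, ∞).
These images overlap. In particular f(−5) = −11 (right piece), and solving 3x + 8 = −11 on the left piece gives x = −19/3 < −5.
So f(−19/3) = f(−5) with −19/3 ≠ −5, and f is not injective, hence not bijective. This x = −19/3 is the requested value below −5.

-19/3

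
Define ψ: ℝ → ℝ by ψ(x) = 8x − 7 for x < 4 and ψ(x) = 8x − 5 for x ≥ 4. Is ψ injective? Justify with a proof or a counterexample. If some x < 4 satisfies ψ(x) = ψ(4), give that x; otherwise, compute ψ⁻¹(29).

Both pieces are strictly increasing (slopes 8 and 8), so each is injective on its own interval.
The left piece maps (−∞, 4) onto (−∞, 25); the right piece maps [4, ∞) onto [27, ∞).
These images are disjoint, so no value is attained by both pieces. Therefore ψ is injective.
Because the two images are disjoint, no x < 4 has ψ(x) = ψ(4), so we compute ψ⁻¹(29): 29 lies in [27, ∞), so solve 8x − 5 = 29: x = (29 + 5)/8 = 17/4.

17/4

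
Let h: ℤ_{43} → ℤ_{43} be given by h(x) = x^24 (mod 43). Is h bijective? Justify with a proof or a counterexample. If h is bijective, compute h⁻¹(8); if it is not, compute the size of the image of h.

8

h(1) = 1^24 = 1.
h(6): Repeated squaring mod 43: 6^1 ≡ 6, 6^2 ≡ 6² = 36, 6^4 ≡ 36² = 1296 ≡ 6, 6^8 ≡ 6² = 36, 6^16 ≡ 36² = 1296 ≡ 6. Since 24 = 16 + 8, 6^24 ≡ 6·36: 6·36 = 216 ≡ 1. So 6^24 ≡ 1 (mod 43).
So h(1) = h(6) = 1 while 1 ≠ 6, so h is not injective, hence not bijective.
Since h is not bijective, we determine |image(h)|. Computing x^24 mod 43 for each x (by repeated squaring, reducing mod 43 at every step), the values h(0), h(1), …, h(42) are: 0, 1, 35, 16, 21, 4, 1, 1, 4, 41, 11, 41, 35, 4, 35, 21, 11, 11, 16, 21, 41, 16, 16, 41, 21, 16, 11, 11, 21, 35, 4, 35, 41, 11, 41, 4, 1, 1, 4, 21, 16, 35, 1.
The distinct values are {0, 1, 4, 11, 16, 21, 35, 41}; there are 8 of them.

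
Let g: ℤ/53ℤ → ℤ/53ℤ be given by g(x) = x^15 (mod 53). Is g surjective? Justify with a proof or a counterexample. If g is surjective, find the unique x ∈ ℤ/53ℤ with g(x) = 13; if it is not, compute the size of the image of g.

15

Since 53 is prime, the nonzero elements of ℤ/53ℤ form a cyclic group of order 52.
As gcd(15, 52) = 1, raising to the 15th power is a bijection on this group: if u^15 ≡ v^15 then (uv^{−1})^15 = 1, and the only element of order dividing gcd(15, 52) = 1 is 1, so u = v.
With g(0) = 0 this makes g injective on all of ℤ/53ℤ, hence bijective (finite equal-size domain and codomain). In particular g is surjective.
Since g is surjective, we find the preimage of 13. The inverse of x ↦ x^15 on (ℤ/53ℤ)^× is x ↦ x^7, because 15·7 = 105 = 2·52 + 1 ≡ 1 (mod 52) and x^{52} = 1 for x ≠ 0 (Fermat). So g⁻¹(13) = 13^7 mod 53.
Repeated squaring mod 53: 13^1 ≡ 13, 13^2 ≡ 13² = 169 ≡ 10, 13^4 ≡ 10² = 100 ≡ 47. Since 7 = 4 + 2 + 1, 13^7 ≡ 47·10·13: 47·10 = 470 ≡ 46, then 46·13 = 598 ≡ 15. So 13^7 ≡ 15 (mod 53).
Hence g⁻¹(13) = 15.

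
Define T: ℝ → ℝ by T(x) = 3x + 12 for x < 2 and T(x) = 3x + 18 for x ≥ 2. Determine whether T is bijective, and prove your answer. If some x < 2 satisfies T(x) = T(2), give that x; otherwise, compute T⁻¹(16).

4/3

Both pieces are strictly increasing (slopes 3 and 3), so each is injective on its own interval.
The left piece maps (−∞, 2) onto (−∞, 18); the right piece maps [2, ∞) onto [24, ∞).
The images leave a gap (18 has no preimage), so T is not surjective, hence not bijective.
Because the two images are disjoint, no x < 2 has T(x) = T(2), so we compute T⁻¹(16): 16 lies in (−∞, 18), so solve 3x + 12 = 16: x = (16 − 12)/3 = 4/3.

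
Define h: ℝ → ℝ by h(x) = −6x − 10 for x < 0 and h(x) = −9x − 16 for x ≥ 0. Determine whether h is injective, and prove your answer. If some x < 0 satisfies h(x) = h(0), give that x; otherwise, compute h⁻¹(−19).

Both pieces are strictly decreasing (slopes −6 and −9), so each is injective on its own interval.
The left piece maps (−∞, 0) onto (−10, ∞); the right piece maps [0, ∞) onto (−∞, −16].
These images are disjoint, so no value is attained by both pieces. Thus h is injective.
Because the two images are disjoint, no x < 0 has h(x) = h(0), so we compute h⁻¹(−19): −19 lies in (−∞, −16], so solve −9x − 16 = −19: x = (−19 + 16)/(−9) = 1/3.

1/3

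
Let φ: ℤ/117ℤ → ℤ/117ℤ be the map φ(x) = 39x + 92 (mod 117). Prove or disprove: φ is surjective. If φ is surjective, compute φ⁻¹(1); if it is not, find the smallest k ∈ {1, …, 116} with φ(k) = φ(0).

By definition, φ is surjective if every y in the codomain equals φ(x) for some x in the domain.
Since gcd(39, 117) = 39, we have 39x ≡ 0 (mod 39) for all x, so φ(x) ≡ 14 (mod 39).
But 0 ≢ 14 (mod 39), so 0 ∈ ℤ/117ℤ has no preimage. So φ is not surjective.
Since φ is not surjective, we find the least positive k with φ(k) = φ(0): this means 39k ≡ 0 (mod 117), i.e. 117 ∣ 39k. Since gcd(39, 117) = 39, dividing through by 39 this holds exactly when 3 ∣ k.
The smallest positive such k is 3.

3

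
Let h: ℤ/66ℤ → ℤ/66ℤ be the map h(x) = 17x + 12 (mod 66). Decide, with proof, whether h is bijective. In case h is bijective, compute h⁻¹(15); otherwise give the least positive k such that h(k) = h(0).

By definition, h is injective if h(u) = h(v) implies u = v.
If h(u) = h(v), then 17u ≡ 17v (mod 66). Because gcd(17, 66) = 1, we may cancel 17 to get u ≡ v (mod 66).
We now compute 17⁻¹ mod 66 explicitly. Euclid's algorithm: 66 = 3·17 + 15, 17 = 1·15 + 2, 15 = 7·2 + 1; back-substituting gives 1 = 35·17 − 9·66, so 17⁻¹ ≡ 35 (mod 66).
Then y ↦ 35(y − 12) is a two-sided inverse to h, so every y ∈ ℤ/66ℤ has a preimage.
So h is bijective.
Since h is bijective, we compute h⁻¹(15): solve 17x + 12 ≡ 15 (mod 66), i.e. 17x ≡ 3 (mod 66).
Multiplying by 17⁻¹ = 35 gives x ≡ 35·3 = 105 = 1·66 + 39 ≡ 39 (mod 66).
Check: h(39) = 17·39 + 12 = 675 = 10·66 + 15 ≡ 15 (mod 66).

39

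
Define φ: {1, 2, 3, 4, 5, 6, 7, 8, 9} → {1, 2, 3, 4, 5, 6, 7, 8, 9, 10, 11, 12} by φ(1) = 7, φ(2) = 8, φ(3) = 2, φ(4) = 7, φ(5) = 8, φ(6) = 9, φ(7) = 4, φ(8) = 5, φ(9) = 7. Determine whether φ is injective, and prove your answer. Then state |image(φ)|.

6

φ(1) = 7 = φ(4) with 1 ≠ 4, so φ is not injective.
The image of φ is {2, 4, 5, 7, 8, 9}, which has 6 elements.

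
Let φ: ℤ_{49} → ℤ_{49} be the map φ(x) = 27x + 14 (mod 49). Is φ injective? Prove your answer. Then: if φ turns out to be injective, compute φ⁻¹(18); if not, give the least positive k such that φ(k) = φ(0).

31

If φ(s) = φ(t), then 27s ≡ 27t (mod 49). Because gcd(27, 49) = 1, we may cancel 27 to get s ≡ t (mod 49).
Thus φ is injective.
We now compute 27⁻¹ mod 49 explicitly. Euclid's algorithm: 49 = 1·27 + 22, 27 = 1·22 + 5, 22 = 4·5 + 2, 5 = 2·2 + 1; back-substituting gives 1 = 20·27 − 11·49, so 27⁻¹ ≡ 20 (mod 49).
Since φ is injective, we compute φ⁻¹(18): solve 27x + 14 ≡ 18 (mod 49), i.e. 27x ≡ 4 (mod 49).
Multiplying by 27⁻¹ = 20 gives x ≡ 20·4 = 80 = 1·49 + 31 ≡ 31 (mod 49).
Check: φ(31) = 27·31 + 14 = 851 = 17·49 + 18 ≡ 18 (mod 49).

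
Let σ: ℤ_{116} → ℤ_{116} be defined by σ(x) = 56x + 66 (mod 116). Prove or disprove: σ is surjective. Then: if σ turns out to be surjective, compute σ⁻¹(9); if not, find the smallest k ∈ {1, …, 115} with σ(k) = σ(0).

Since gcd(56, 116) = 4, we have 56x ≡ 0 (mod 4) for all x, so σ(x) ≡ 2 (mod 4).
But 0 ≢ 2 (mod 4), so 0 ∈ ℤ_{116} has no preimage. Hence σ is not surjective.
Since σ is not surjective, we find the least positive k with σ(k) = σ(0): this means 56k ≡ 0 (mod 116), i.e. 116 ∣ 56k. Since gcd(56, 116) = 4, dividing through by 4 this holds exactly when 29 ∣ 14k, and as gcd(14, 29) = 1, exactly when 29 ∣ k.
The smallest positive such k is 29.

29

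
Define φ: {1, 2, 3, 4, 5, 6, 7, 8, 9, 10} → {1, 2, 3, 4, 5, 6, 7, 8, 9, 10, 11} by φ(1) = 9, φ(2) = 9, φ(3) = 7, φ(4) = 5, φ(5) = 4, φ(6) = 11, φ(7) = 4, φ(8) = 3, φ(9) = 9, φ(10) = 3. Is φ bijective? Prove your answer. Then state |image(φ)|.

φ(1) = 9 = φ(2) with 1 ≠ 2, so φ is not injective, hence not bijective.
The image of φ is {3, 4, 5, 7, 9, 11}, which has 6 elements.

6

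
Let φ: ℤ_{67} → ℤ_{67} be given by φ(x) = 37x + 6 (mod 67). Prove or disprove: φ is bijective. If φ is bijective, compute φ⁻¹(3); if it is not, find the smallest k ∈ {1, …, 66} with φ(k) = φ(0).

47

If φ(s) = φ(t), then 37s ≡ 37t (mod 67). Because gcd(37, 67) = 1, we may cancel 37 to get s ≡ t (mod 67).
We now compute 37⁻¹ mod 67 explicitly. Euclid's algorithm: 67 = 1·37 + 30, 37 = 1·30 + 7, 30 = 4·7 + 2, 7 = 3·2 + 1; back-substituting gives 1 = 29·37 − 16·67, so 37⁻¹ ≡ 29 (mod 67).
Then y ↦ 29(y − 6) is a two-sided inverse to φ, so every y ∈ ℤ_{67} has a preimage.
Hence φ is bijective.
Since φ is bijective, we compute φ⁻¹(3): solve 37x + 6 ≡ 3 (mod 67), i.e. 37x ≡ 64 (mod 67).
Multiplying by 37⁻¹ = 29 gives x ≡ 29·64 = 1856 = 27·67 + 47 ≡ 47 (mod 67).
Check: φ(47) = 37·47 + 6 = 1745 = 26·67 + 3 ≡ 3 (mod 67).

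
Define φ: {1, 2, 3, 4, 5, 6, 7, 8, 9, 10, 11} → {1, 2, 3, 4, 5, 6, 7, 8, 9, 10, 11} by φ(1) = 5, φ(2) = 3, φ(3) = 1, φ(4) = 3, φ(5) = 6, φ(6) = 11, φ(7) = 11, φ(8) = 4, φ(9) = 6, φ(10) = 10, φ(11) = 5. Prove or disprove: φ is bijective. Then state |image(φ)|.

7

φ(2) = 3 = φ(4) with 2 ≠ 4, so φ is not injective, hence not bijective.
The image of φ is {1, 3, 4, 5, 6, 10, 11}, which has 7 elements.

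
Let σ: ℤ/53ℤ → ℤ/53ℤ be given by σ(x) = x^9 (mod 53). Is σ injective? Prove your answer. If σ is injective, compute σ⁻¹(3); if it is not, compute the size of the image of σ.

26

Since 53 is prime, the nonzero elements of ℤ/53ℤ form a cyclic group of order 52.
As gcd(9, 52) = 1, raising to the 9th power is a bijection on this group: if u^9 ≡ v^9 then (uv^{−1})^9 = 1, and the only element of order dividing gcd(9, 52) = 1 is 1, so u = v.
With σ(0) = 0 this makes σ injective on all of ℤ/53ℤ, hence bijective (finite equal-size domain and codomain). In particular σ is injective.
Since σ is injective, we find the preimage of 3. The inverse of x ↦ x^9 on (ℤ/53ℤ)^× is x ↦ x^29, because 9·29 = 261 = 5·52 + 1 ≡ 1 (mod 52) and x^{52} = 1 for x ≠ 0 (Fermat). So σ⁻¹(3) = 3^29 mod 53.
Repeated squaring mod 53: 3^1 ≡ 3, 3^2 ≡ 3² = 9, 3^4 ≡ 9² = 81 ≡ 28, 3^8 ≡ 28² = 784 ≡ 42, 3^16 ≡ 42² = 1764 ≡ 15. Since 29 = 16 + 8 + 4 + 1, 3^29 ≡ 15·42·28·3: 15·42 = 630 ≡ 47, then 47·28 = 1316 ≡ 44, then 44·3 = 132 ≡ 26. So 3^29 ≡ 26 (mod 53).
Hence σ⁻¹(3) = 26.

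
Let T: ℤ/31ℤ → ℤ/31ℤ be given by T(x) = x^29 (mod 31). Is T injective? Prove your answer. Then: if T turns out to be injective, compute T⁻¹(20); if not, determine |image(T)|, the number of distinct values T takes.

14

Since 31 is prime, the nonzero elements of ℤ/31ℤ form a cyclic group of order 30.
As gcd(29, 30) = 1, raising to the 29th power is a bijection on this group: if a^29 ≡ b^29 then (ab^{−1})^29 = 1, and the only element of order dividing gcd(29, 30) = 1 is 1, so a = b.
With T(0) = 0 this makes T injective on all of ℤ/31ℤ, hence bijective (finite equal-size domain and codomain). In particular T is injective.
Since T is injective, we find the preimage of 20. The inverse of x ↦ x^29 on (ℤ/31ℤ)^× is x ↦ x^29, because 29·29 = 841 = 28·30 + 1 ≡ 1 (mod 30) and x^{30} = 1 for x ≠ 0 (Fermat). So T⁻¹(20) = 20^29 mod 31.
Repeated squaring mod 31: 20^1 ≡ 20, 20^2 ≡ 20² = 400 ≡ 28, 20^4 ≡ 28² = 784 ≡ 9, 20^8 ≡ 9² = 81 ≡ 19, 20^16 ≡ 19² = 361 ≡ 20. Since 29 = 16 + 8 + 4 + 1, 20^29 ≡ 20·19·9·20: 20·19 = 380 ≡ 8, then 8·9 = 72 ≡ 10, then 10·20 = 200 ≡ 14. So 20^29 ≡ 14 (mod 31).
Hence T⁻¹(20) = 14.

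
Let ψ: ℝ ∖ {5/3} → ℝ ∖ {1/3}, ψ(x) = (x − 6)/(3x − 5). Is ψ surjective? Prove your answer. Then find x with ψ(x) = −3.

21/10

For any y ≠ 1/3, solving y(3x − 5) = x − 6 for x gives a well-defined x ≠ 5/3. So ψ is surjective.
Solving ψ(x) = −3: cross-multiplying gives x − 6 = −3(3x − 5), which rearranges to 10x = 21, so x = 21/10.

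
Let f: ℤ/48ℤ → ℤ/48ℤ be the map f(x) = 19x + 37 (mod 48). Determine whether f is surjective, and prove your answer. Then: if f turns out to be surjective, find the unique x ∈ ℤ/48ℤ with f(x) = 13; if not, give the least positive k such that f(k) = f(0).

24

Recall: f is surjective if every y in the codomain equals f(x) for some x in the domain.
Since gcd(19, 48) = 1, 19 is invertible modulo 48. Euclid's algorithm: 48 = 2·19 + 10, 19 = 1·10 + 9, 10 = 1·9 + 1; back-substituting gives 1 = 43·19 − 17·48, so 19⁻¹ ≡ 43 (mod 48).
For any y ∈ ℤ/48ℤ, x = 43(y − 37) mod 48 satisfies f(x) = 19·43(y − 37) + 37 ≡ y (since 19·43 ≡ 1 mod 48). So every y has a preimage.
Thus f is surjective.
Since f is surjective, we compute f⁻¹(13): solve 19x + 37 ≡ 13 (mod 48), i.e. 19x ≡ 24 (mod 48).
Multiplying by 19⁻¹ = 43 gives x ≡ 43·24 = 1032 = 21·48 + 24 ≡ 24 (mod 48).
Check: f(24) = 19·24 + 37 = 493 = 10·48 + 13 ≡ 13 (mod 48).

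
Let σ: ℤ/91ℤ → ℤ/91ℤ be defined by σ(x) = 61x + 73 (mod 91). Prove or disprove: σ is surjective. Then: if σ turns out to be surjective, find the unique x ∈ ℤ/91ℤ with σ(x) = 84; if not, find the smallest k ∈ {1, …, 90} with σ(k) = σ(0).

Since gcd(61, 91) = 1, 61 is invertible modulo 91. Euclid's algorithm: 91 = 1·61 + 30, 61 = 2·30 + 1; back-substituting gives 1 = 3·61 − 2·91, so 61⁻¹ ≡ 3 (mod 91).
For any y ∈ ℤ/91ℤ, x = 3(y − 73) mod 91 satisfies σ(x) = 61·3(y − 73) + 73 ≡ y (since 61·3 ≡ 1 mod 91). So every y has a preimage.
Therefore σ is surjective.
Since σ is surjective, we find σ⁻¹(84): we need 61x ≡ 84 − 73 ≡ 11 (mod 91). Using 61⁻¹ = 3: x ≡ 3·11 = 33, so x = 33.
Check: σ(33) = 61·33 + 73 = 2086 = 22·91 + 84 ≡ 84 (mod 91).

33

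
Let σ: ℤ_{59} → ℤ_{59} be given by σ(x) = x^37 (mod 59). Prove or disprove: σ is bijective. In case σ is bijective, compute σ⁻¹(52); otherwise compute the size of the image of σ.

24

Since 59 is prime, the nonzero elements of ℤ_{59} form a cyclic group of order 58.
As gcd(37, 58) = 1, raising to the 37th power is a bijection on this group: if u^37 ≡ v^37 then (uv^{−1})^37 = 1, and the only element of order dividing gcd(37, 58) = 1 is 1, so u = v.
With σ(0) = 0 this makes σ injective on all of ℤ_{59}, hence bijective (finite equal-size domain and codomain). In particular σ is bijective.
Since σ is bijective, we find the preimage of 52. The inverse of x ↦ x^37 on (ℤ_{59})^× is x ↦ x^11, because 37·11 = 407 = 7·58 + 1 ≡ 1 (mod 58) and x^{58} = 1 for x ≠ 0 (Fermat). So σ⁻¹(52) = 52^11 mod 59.
Repeated squaring mod 59: 52^1 ≡ 52, 52^2 ≡ 52² = 2704 ≡ 49, 52^4 ≡ 49² = 2401 ≡ 41, 52^8 ≡ 41² = 1681 ≡ 29. Since 11 = 8 + 2 + 1, 52^11 ≡ 29·49·52: 29·49 = 1421 ≡ 5, then 5·52 = 260 ≡ 24. So 52^11 ≡ 24 (mod 59).
Hence σ⁻¹(52) = 24.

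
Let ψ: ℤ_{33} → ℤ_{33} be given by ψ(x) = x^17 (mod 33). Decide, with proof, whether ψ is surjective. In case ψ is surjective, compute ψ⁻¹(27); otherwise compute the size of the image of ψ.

Computing x^17 mod 33 for each x (by repeated squaring, reducing mod 33 at every step), the values ψ(0), ψ(1), …, ψ(32) are: 0, 1, 29, 9, 16, 14, 30, 28, 2, 15, 10, 11, 12, 7, 20, 27, 25, 8, 6, 13, 26, 21, 22, 23, 18, 31, 5, 3, 19, 17, 24, 4, 32.
Every element of ℤ_{33} appears exactly once in this list, so ψ is a bijection, and in particular surjective.
Since ψ is surjective, we read off the preimage of 27 from the same table: ψ(15) = 27, so ψ⁻¹(27) = 15.

15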